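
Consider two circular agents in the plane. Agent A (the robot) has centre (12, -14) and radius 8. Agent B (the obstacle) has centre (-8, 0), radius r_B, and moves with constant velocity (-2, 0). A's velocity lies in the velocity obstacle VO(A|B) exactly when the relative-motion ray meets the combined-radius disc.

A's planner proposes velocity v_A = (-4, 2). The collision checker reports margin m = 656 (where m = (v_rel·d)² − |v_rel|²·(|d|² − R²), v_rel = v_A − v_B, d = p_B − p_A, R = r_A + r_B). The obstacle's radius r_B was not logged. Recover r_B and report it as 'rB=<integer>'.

m = 656
d = (-20, 14);  v_rel = (-2, 2),  |v_rel|² = 8
v_rel×d = (-2)·(14) − (2)·(-20) = 12
since m = R²·8 − 12²:  R² = (144 + 656) / 8 = 100
R = √100 = 10  ⇒  r_B = 10 − 8 = 2

rB=2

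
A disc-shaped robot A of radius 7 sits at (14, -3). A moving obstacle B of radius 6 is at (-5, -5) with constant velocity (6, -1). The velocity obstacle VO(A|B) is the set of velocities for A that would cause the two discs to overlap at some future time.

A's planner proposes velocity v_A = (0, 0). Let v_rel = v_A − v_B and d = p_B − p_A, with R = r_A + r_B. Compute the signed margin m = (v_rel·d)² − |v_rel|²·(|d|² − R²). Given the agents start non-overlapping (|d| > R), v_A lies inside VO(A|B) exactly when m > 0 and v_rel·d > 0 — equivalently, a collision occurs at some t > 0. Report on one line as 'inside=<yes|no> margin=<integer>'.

d = (-19, -2),  |d|² = 365;  R = 7+6 = 13,  c = 365−13² = 196
v_rel = (-6, 1),  |v_rel|² = 37;  v_rel·d = (-6)·(-19) + (1)·(-2) = 112
37·t² − 224·t + 196 = 0  ⇒  m = 112² − 37·196 = 5292
m = 5292 > 0,  v_rel·d = 112 > 0  ⇒  inside

inside=yes margin=5292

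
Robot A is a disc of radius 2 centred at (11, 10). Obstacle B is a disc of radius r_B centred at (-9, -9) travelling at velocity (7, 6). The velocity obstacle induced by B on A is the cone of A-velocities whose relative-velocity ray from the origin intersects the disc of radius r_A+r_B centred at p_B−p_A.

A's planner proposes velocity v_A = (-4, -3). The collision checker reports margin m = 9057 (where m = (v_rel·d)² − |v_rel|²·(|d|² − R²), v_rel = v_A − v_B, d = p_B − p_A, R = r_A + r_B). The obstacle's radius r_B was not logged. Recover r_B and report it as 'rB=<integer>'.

m = 9057
d = (-20, -19);  v_rel = (-11, -9),  |v_rel|² = 202
v_rel×d = (-11)·(-19) − (-9)·(-20) = 29
since m = R²·202 − 29²:  R² = (841 + 9057) / 202 = 49
R = √49 = 7  ⇒  r_B = 7 − 2 = 5

rB=5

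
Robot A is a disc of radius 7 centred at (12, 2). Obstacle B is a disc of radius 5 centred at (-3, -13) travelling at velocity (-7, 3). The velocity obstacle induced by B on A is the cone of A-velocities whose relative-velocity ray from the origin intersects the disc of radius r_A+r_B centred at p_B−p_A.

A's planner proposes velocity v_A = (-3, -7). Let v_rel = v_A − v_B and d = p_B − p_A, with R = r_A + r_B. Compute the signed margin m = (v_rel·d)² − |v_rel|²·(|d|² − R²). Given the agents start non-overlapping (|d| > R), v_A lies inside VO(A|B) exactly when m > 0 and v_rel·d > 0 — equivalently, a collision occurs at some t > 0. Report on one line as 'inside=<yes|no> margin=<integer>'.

d = (-15, -15),  |d|² = 450;  R = 7+5 = 12,  c = 450−12² = 306
v_rel = (4, -10),  |v_rel|² = 116;  v_rel·d = (4)·(-15) + (-10)·(-15) = 90
116·t² − 180·t + 306 = 0  ⇒  m = 90² − 116·306 = -27396
m = -27396 < 0,  v_rel·d = 90 > 0  ⇒  outside

inside=no margin=-27396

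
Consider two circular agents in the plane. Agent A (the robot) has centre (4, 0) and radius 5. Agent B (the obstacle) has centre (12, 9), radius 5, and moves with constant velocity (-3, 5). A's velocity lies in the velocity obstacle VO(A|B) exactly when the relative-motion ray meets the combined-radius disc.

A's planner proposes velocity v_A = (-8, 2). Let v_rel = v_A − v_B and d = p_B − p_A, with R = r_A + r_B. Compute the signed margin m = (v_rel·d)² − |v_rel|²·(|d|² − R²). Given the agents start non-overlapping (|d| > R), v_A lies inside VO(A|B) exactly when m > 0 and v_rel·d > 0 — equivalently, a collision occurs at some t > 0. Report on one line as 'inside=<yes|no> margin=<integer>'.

d = (8, 9),  |d|² = 145;  R = 5+5 = 10,  c = 145−10² = 45
v_rel = (-5, -3),  |v_rel|² = 34;  v_rel·d = (-5)·(8) + (-3)·(9) = -67
34·t² + 134·t + 45 = 0  ⇒  m = (-67)² − 34·45 = 2959
m = 2959 > 0,  v_rel·d = -67 < 0  ⇒  outside

inside=no margin=2959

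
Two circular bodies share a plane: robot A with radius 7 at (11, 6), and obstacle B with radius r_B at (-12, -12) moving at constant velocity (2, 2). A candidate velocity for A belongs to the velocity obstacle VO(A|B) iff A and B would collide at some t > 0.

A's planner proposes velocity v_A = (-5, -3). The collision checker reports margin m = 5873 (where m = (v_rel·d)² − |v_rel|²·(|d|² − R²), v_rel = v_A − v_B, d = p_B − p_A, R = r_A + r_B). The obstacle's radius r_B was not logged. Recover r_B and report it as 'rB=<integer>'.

m = 5873
d = (-23, -18);  v_rel = (-7, -5),  |v_rel|² = 74
v_rel×d = (-7)·(-18) − (-5)·(-23) = 11
since m = R²·74 − 11²:  R² = (121 + 5873) / 74 = 81
R = √81 = 9  ⇒  r_B = 9 − 7 = 2

rB=2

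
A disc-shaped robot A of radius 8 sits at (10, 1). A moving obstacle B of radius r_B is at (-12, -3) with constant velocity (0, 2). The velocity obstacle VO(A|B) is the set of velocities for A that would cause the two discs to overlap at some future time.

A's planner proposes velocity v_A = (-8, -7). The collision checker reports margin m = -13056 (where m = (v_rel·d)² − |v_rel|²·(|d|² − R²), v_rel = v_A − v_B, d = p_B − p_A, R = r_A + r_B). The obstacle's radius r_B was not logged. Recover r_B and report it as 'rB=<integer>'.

m = -13056
d = (-22, -4);  v_rel = (-8, -9),  |v_rel|² = 145
v_rel×d = (-8)·(-4) − (-9)·(-22) = -166
since m = R²·145 − (-166)²:  R² = (27556 + -13056) / 145 = 100
R = √100 = 10  ⇒  r_B = 10 − 8 = 2

rB=2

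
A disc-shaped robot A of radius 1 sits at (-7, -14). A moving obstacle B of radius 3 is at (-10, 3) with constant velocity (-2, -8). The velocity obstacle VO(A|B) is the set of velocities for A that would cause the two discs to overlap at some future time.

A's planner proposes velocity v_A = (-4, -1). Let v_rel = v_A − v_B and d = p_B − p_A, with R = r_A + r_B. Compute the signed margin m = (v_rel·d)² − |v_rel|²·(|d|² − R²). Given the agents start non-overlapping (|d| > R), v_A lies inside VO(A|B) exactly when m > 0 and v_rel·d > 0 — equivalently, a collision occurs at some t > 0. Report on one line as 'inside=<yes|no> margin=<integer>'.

d = (-3, 17),  |d|² = 298;  R = 1+3 = 4,  c = 298−4² = 282
v_rel = (-2, 7),  |v_rel|² = 53;  v_rel·d = (-2)·(-3) + (7)·(17) = 125
53·t² − 250·t + 282 = 0  ⇒  m = 125² − 53·282 = 679
m = 679 > 0,  v_rel·d = 125 > 0  ⇒  inside

inside=yes margin=679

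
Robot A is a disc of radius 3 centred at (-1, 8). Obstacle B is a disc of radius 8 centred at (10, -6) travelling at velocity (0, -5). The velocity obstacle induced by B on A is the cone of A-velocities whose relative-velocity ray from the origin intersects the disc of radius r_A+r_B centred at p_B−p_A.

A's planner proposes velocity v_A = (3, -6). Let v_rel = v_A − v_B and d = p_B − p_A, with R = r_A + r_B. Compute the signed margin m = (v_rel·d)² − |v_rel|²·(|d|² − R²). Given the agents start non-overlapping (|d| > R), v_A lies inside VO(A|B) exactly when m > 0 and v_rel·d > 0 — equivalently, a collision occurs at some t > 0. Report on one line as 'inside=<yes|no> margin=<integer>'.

d = (11, -14),  |d|² = 317;  R = 3+8 = 11,  c = 317−11² = 196
v_rel = (3, -1),  |v_rel|² = 10;  v_rel·d = (3)·(11) + (-1)·(-14) = 47
10·t² − 94·t + 196 = 0  ⇒  m = 47² − 10·196 = 249
m = 249 > 0,  v_rel·d = 47 > 0  ⇒  inside

inside=yes margin=249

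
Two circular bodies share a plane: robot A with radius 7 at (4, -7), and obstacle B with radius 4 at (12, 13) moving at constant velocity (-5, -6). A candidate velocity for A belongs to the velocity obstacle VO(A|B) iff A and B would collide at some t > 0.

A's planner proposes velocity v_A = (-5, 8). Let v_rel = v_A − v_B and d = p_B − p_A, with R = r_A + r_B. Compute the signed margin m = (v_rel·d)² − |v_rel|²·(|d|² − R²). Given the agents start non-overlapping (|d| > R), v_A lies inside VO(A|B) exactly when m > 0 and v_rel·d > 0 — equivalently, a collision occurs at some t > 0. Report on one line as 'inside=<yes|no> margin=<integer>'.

d = (8, 20),  |d|² = 464;  R = 7+4 = 11,  c = 464−11² = 343
v_rel = (0, 14),  |v_rel|² = 196;  v_rel·d = (0)·(8) + (14)·(20) = 280
196·t² − 560·t + 343 = 0  ⇒  m = 280² − 196·343 = 11172
m = 11172 > 0,  v_rel·d = 280 > 0  ⇒  inside

inside=yes margin=11172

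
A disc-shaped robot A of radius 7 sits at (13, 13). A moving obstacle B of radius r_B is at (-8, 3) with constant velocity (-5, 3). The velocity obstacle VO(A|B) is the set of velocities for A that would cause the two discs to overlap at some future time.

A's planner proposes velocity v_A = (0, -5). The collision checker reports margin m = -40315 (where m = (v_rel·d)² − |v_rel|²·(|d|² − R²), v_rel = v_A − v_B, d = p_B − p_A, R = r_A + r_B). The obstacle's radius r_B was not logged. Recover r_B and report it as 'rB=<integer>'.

m = -40315
d = (-21, -10);  v_rel = (5, -8),  |v_rel|² = 89
v_rel×d = (5)·(-10) − (-8)·(-21) = -218
since m = R²·89 − (-218)²:  R² = (47524 + -40315) / 89 = 81
R = √81 = 9  ⇒  r_B = 9 − 7 = 2

rB=2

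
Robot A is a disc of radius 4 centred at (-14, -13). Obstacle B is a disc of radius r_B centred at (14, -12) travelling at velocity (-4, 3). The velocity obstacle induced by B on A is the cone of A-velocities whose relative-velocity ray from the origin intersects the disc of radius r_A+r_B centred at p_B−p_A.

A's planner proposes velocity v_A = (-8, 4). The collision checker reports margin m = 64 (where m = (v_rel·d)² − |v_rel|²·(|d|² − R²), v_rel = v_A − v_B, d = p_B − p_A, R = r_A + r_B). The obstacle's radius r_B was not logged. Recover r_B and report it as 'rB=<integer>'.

m = 64
d = (28, 1);  v_rel = (-4, 1),  |v_rel|² = 17
v_rel×d = (-4)·(1) − (1)·(28) = -32
since m = R²·17 − (-32)²:  R² = (1024 + 64) / 17 = 64
R = √64 = 8  ⇒  r_B = 8 − 4 = 4

rB=4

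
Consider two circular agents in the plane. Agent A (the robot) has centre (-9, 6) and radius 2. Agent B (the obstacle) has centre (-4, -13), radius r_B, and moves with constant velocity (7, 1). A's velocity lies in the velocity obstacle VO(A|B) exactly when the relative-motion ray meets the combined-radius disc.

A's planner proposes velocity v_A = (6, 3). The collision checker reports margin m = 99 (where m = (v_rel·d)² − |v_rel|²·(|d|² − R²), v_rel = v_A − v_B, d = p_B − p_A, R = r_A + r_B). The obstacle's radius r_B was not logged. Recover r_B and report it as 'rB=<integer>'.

m = 99
d = (5, -19);  v_rel = (-1, 2),  |v_rel|² = 5
v_rel×d = (-1)·(-19) − (2)·(5) = 9
since m = R²·5 − 9²:  R² = (81 + 99) / 5 = 36
R = √36 = 6  ⇒  r_B = 6 − 2 = 4

rB=4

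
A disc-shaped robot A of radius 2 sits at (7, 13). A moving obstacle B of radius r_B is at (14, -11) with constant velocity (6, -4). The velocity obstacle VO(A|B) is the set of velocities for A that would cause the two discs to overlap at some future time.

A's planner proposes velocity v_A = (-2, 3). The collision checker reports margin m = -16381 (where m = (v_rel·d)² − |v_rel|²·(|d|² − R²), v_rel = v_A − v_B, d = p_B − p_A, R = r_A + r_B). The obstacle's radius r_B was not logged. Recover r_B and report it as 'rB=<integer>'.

m = -16381
d = (7, -24);  v_rel = (-8, 7),  |v_rel|² = 113
v_rel×d = (-8)·(-24) − (7)·(7) = 143
since m = R²·113 − 143²:  R² = (20449 + -16381) / 113 = 36
R = √36 = 6  ⇒  r_B = 6 − 2 = 4

rB=4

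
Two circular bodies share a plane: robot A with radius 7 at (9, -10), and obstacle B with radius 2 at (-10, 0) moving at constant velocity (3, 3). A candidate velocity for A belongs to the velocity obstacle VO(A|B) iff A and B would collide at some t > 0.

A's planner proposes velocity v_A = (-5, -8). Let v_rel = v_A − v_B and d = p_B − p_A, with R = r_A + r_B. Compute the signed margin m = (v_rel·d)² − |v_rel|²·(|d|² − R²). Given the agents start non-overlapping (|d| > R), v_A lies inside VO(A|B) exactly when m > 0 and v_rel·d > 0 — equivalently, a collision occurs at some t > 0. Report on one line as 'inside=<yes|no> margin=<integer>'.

d = (-19, 10),  |d|² = 461;  R = 7+2 = 9,  c = 461−9² = 380
v_rel = (-8, -11),  |v_rel|² = 185;  v_rel·d = (-8)·(-19) + (-11)·(10) = 42
185·t² − 84·t + 380 = 0  ⇒  m = 42² − 185·380 = -68536
m = -68536 < 0,  v_rel·d = 42 > 0  ⇒  outside

inside=no margin=-68536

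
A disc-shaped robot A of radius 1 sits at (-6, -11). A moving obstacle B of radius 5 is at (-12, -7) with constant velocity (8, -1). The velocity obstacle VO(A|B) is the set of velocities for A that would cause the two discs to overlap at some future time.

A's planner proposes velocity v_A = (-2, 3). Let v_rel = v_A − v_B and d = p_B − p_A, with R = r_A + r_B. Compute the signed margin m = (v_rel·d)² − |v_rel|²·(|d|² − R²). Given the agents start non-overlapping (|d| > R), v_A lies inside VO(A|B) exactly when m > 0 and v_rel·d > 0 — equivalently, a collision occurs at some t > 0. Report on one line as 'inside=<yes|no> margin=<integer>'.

d = (-6, 4),  |d|² = 52;  R = 1+5 = 6,  c = 52−6² = 16
v_rel = (-10, 4),  |v_rel|² = 116;  v_rel·d = (-10)·(-6) + (4)·(4) = 76
116·t² − 152·t + 16 = 0  ⇒  m = 76² − 116·16 = 3920
m = 3920 > 0,  v_rel·d = 76 > 0  ⇒  inside

inside=yes margin=3920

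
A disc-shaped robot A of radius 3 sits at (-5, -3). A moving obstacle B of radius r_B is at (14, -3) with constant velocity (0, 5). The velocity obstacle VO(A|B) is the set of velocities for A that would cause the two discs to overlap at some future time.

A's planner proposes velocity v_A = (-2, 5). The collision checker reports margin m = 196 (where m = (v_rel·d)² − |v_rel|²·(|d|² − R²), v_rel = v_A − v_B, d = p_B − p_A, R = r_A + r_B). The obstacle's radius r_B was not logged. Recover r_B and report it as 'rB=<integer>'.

m = 196
d = (19, 0);  v_rel = (-2, 0),  |v_rel|² = 4
v_rel×d = (-2)·(0) − (0)·(19) = 0
since m = R²·4 − 0²:  R² = (0 + 196) / 4 = 49
R = √49 = 7  ⇒  r_B = 7 − 3 = 4

rB=4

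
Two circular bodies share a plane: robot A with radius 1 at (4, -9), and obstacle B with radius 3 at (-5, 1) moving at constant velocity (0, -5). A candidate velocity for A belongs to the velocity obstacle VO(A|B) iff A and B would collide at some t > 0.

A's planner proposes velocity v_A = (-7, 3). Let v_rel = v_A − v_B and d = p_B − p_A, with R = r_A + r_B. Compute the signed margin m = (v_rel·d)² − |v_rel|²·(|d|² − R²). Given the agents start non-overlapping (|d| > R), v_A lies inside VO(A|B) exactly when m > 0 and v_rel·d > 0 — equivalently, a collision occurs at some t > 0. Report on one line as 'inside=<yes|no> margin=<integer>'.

d = (-9, 10),  |d|² = 181;  R = 1+3 = 4,  c = 181−4² = 165
v_rel = (-7, 8),  |v_rel|² = 113;  v_rel·d = (-7)·(-9) + (8)·(10) = 143
113·t² − 286·t + 165 = 0  ⇒  m = 143² − 113·165 = 1804
m = 1804 > 0,  v_rel·d = 143 > 0  ⇒  inside

inside=yes margin=1804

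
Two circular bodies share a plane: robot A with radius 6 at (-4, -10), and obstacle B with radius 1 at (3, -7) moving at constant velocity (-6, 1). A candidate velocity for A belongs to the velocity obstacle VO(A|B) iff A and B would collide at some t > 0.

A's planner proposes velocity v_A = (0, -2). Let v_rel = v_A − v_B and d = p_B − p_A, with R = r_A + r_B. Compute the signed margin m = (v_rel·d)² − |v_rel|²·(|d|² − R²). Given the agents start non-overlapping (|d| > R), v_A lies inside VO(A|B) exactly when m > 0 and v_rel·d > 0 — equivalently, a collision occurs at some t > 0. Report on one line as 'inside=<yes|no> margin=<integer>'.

d = (7, 3),  |d|² = 58;  R = 6+1 = 7,  c = 58−7² = 9
v_rel = (6, -3),  |v_rel|² = 45;  v_rel·d = (6)·(7) + (-3)·(3) = 33
45·t² − 66·t + 9 = 0  ⇒  m = 33² − 45·9 = 684
m = 684 > 0,  v_rel·d = 33 > 0  ⇒  inside

inside=yes margin=684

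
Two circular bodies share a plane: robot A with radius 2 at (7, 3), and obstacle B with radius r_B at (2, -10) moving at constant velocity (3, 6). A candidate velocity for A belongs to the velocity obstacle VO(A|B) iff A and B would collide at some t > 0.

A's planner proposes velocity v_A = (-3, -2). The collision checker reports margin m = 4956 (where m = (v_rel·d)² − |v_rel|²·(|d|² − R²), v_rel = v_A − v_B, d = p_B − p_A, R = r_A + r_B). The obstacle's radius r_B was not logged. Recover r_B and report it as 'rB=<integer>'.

m = 4956
d = (-5, -13);  v_rel = (-6, -8),  |v_rel|² = 100
v_rel×d = (-6)·(-13) − (-8)·(-5) = 38
since m = R²·100 − 38²:  R² = (1444 + 4956) / 100 = 64
R = √64 = 8  ⇒  r_B = 8 − 2 = 6

rB=6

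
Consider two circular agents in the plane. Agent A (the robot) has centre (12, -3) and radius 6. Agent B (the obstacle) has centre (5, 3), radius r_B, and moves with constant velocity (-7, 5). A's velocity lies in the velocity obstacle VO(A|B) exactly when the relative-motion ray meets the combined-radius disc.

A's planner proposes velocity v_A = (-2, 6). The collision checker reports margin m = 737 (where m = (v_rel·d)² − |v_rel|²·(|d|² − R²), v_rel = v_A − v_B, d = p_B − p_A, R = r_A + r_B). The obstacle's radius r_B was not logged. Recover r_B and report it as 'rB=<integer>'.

m = 737
d = (-7, 6);  v_rel = (5, 1),  |v_rel|² = 26
v_rel×d = (5)·(6) − (1)·(-7) = 37
since m = R²·26 − 37²:  R² = (1369 + 737) / 26 = 81
R = √81 = 9  ⇒  r_B = 9 − 6 = 3

rB=3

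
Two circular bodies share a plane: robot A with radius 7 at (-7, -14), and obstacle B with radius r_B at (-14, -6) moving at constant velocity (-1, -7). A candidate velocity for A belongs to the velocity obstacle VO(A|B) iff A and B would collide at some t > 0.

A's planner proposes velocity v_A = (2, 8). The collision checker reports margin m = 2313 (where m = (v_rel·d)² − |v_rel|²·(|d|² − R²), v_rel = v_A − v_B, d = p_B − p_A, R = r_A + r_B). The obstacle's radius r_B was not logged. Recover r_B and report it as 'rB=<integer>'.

m = 2313
d = (-7, 8);  v_rel = (3, 15),  |v_rel|² = 234
v_rel×d = (3)·(8) − (15)·(-7) = 129
since m = R²·234 − 129²:  R² = (16641 + 2313) / 234 = 81
R = √81 = 9  ⇒  r_B = 9 − 7 = 2

rB=2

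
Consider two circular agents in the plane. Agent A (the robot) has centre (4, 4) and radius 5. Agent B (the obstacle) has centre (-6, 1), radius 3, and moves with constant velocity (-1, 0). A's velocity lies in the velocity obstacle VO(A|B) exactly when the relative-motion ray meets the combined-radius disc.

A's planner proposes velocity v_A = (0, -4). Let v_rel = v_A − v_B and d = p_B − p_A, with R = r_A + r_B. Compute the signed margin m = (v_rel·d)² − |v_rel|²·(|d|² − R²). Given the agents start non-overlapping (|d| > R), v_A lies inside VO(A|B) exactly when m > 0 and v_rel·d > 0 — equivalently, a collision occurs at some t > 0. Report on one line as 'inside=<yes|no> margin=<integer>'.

d = (-10, -3),  |d|² = 109;  R = 5+3 = 8,  c = 109−8² = 45
v_rel = (1, -4),  |v_rel|² = 17;  v_rel·d = (1)·(-10) + (-4)·(-3) = 2
17·t² − 4·t + 45 = 0  ⇒  m = 2² − 17·45 = -761
m = -761 < 0,  v_rel·d = 2 > 0  ⇒  outside

inside=no margin=-761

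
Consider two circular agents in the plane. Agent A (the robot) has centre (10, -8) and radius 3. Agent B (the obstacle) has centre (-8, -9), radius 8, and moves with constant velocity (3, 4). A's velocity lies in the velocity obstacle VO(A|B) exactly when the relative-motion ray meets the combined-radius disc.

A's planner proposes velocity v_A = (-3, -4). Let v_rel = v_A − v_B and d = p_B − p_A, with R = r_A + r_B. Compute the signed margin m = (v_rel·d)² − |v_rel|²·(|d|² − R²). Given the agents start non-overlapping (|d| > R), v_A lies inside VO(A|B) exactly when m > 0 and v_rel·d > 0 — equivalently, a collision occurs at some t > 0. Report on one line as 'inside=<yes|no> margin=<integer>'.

d = (-18, -1),  |d|² = 325;  R = 3+8 = 11,  c = 325−11² = 204
v_rel = (-6, -8),  |v_rel|² = 100;  v_rel·d = (-6)·(-18) + (-8)·(-1) = 116
100·t² − 232·t + 204 = 0  ⇒  m = 116² − 100·204 = -6944
m = -6944 < 0,  v_rel·d = 116 > 0  ⇒  outside

inside=no margin=-6944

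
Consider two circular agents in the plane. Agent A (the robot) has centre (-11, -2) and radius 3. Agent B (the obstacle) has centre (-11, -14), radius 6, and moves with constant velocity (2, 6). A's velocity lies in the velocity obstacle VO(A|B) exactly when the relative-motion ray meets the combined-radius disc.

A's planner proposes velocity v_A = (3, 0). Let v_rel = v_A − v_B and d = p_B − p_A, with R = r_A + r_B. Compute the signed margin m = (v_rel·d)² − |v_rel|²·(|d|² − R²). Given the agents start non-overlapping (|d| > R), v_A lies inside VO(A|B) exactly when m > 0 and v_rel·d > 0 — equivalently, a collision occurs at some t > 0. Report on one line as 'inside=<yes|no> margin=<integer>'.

d = (0, -12),  |d|² = 144;  R = 3+6 = 9,  c = 144−9² = 63
v_rel = (1, -6),  |v_rel|² = 37;  v_rel·d = (1)·(0) + (-6)·(-12) = 72
37·t² − 144·t + 63 = 0  ⇒  m = 72² − 37·63 = 2853
m = 2853 > 0,  v_rel·d = 72 > 0  ⇒  inside

inside=yes margin=2853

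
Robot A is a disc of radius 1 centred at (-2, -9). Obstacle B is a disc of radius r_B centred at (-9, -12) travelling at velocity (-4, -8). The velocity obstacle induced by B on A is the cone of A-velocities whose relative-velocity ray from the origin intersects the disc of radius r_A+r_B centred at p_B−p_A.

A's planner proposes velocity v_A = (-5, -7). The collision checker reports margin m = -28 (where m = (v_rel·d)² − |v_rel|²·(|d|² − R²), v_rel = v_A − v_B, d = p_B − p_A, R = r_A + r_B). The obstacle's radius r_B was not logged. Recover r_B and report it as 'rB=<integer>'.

m = -28
d = (-7, -3);  v_rel = (-1, 1),  |v_rel|² = 2
v_rel×d = (-1)·(-3) − (1)·(-7) = 10
since m = R²·2 − 10²:  R² = (100 + -28) / 2 = 36
R = √36 = 6  ⇒  r_B = 6 − 1 = 5

rB=5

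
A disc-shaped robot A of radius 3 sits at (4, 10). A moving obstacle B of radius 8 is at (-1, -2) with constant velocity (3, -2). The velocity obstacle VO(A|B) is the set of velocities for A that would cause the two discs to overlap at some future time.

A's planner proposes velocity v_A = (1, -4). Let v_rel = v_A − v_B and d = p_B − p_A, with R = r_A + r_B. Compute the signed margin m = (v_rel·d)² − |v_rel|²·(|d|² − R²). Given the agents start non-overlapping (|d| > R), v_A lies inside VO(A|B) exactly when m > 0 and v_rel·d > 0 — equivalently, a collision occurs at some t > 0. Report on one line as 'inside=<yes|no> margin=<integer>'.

d = (-5, -12),  |d|² = 169;  R = 3+8 = 11,  c = 169−11² = 48
v_rel = (-2, -2),  |v_rel|² = 8;  v_rel·d = (-2)·(-5) + (-2)·(-12) = 34
8·t² − 68·t + 48 = 0  ⇒  m = 34² − 8·48 = 772
m = 772 > 0,  v_rel·d = 34 > 0  ⇒  inside

inside=yes margin=772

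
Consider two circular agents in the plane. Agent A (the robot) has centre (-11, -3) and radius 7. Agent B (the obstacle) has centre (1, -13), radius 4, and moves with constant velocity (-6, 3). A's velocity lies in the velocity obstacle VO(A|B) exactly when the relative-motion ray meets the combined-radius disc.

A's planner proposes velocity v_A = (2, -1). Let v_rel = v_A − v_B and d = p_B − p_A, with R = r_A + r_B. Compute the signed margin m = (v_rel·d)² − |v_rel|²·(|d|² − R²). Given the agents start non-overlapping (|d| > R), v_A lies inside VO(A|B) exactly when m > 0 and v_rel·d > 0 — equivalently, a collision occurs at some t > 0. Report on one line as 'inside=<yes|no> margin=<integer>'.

d = (12, -10),  |d|² = 244;  R = 7+4 = 11,  c = 244−11² = 123
v_rel = (8, -4),  |v_rel|² = 80;  v_rel·d = (8)·(12) + (-4)·(-10) = 136
80·t² − 272·t + 123 = 0  ⇒  m = 136² − 80·123 = 8656
m = 8656 > 0,  v_rel·d = 136 > 0  ⇒  inside

inside=yes margin=8656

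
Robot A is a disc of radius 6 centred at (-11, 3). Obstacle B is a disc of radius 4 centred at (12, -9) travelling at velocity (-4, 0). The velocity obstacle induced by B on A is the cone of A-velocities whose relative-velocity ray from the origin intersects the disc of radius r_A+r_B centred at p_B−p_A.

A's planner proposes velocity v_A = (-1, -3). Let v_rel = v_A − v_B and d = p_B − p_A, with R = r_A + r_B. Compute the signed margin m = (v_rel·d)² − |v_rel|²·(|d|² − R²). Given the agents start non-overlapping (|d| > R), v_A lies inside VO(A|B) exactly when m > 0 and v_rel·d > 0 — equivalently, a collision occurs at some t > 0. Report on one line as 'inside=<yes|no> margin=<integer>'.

d = (23, -12),  |d|² = 673;  R = 6+4 = 10,  c = 673−10² = 573
v_rel = (3, -3),  |v_rel|² = 18;  v_rel·d = (3)·(23) + (-3)·(-12) = 105
18·t² − 210·t + 573 = 0  ⇒  m = 105² − 18·573 = 711
m = 711 > 0,  v_rel·d = 105 > 0  ⇒  inside

inside=yes margin=711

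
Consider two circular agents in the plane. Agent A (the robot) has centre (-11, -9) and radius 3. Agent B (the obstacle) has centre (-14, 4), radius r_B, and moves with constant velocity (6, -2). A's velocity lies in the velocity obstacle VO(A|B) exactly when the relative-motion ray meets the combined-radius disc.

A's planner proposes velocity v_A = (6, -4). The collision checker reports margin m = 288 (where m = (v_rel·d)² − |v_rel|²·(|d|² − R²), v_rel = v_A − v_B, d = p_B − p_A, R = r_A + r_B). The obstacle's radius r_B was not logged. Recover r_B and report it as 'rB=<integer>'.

m = 288
d = (-3, 13);  v_rel = (0, -2),  |v_rel|² = 4
v_rel×d = (0)·(13) − (-2)·(-3) = -6
since m = R²·4 − (-6)²:  R² = (36 + 288) / 4 = 81
R = √81 = 9  ⇒  r_B = 9 − 3 = 6

rB=6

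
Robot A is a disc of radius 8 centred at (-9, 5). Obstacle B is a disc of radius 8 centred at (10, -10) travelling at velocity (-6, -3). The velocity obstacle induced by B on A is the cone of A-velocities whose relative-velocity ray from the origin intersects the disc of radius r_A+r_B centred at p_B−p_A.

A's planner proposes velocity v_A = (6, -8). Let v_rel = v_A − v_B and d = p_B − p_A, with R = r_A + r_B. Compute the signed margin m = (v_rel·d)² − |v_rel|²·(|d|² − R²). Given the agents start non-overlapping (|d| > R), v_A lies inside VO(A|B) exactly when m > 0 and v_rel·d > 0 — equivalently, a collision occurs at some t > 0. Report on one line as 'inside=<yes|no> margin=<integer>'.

d = (19, -15),  |d|² = 586;  R = 8+8 = 16,  c = 586−16² = 330
v_rel = (12, -5),  |v_rel|² = 169;  v_rel·d = (12)·(19) + (-5)·(-15) = 303
169·t² − 606·t + 330 = 0  ⇒  m = 303² − 169·330 = 36039
m = 36039 > 0,  v_rel·d = 303 > 0  ⇒  inside

inside=yes margin=36039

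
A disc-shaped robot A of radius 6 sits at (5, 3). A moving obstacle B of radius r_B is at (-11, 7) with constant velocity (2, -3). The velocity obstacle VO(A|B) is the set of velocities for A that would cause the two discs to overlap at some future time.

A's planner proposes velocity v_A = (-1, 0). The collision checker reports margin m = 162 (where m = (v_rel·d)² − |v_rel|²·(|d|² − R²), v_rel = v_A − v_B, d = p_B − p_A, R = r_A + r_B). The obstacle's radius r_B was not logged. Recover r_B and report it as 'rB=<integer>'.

m = 162
d = (-16, 4);  v_rel = (-3, 3),  |v_rel|² = 18
v_rel×d = (-3)·(4) − (3)·(-16) = 36
since m = R²·18 − 36²:  R² = (1296 + 162) / 18 = 81
R = √81 = 9  ⇒  r_B = 9 − 6 = 3

rB=3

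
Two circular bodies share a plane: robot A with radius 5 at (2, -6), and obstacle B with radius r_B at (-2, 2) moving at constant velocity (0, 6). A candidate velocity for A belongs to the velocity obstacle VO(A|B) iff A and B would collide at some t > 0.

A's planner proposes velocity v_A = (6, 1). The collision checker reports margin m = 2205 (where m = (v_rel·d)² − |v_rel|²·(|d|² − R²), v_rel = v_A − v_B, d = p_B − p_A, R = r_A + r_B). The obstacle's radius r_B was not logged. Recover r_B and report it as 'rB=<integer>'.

m = 2205
d = (-4, 8);  v_rel = (6, -5),  |v_rel|² = 61
v_rel×d = (6)·(8) − (-5)·(-4) = 28
since m = R²·61 − 28²:  R² = (784 + 2205) / 61 = 49
R = √49 = 7  ⇒  r_B = 7 − 5 = 2

rB=2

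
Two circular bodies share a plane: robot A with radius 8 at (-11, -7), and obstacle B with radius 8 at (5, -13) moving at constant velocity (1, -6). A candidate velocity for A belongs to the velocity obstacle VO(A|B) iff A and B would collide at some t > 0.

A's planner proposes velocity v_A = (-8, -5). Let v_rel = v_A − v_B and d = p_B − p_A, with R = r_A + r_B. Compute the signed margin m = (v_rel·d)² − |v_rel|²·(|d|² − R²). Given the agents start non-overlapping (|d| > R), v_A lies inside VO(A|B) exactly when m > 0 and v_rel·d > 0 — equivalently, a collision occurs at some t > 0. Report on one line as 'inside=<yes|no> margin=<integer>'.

d = (16, -6),  |d|² = 292;  R = 8+8 = 16,  c = 292−16² = 36
v_rel = (-9, 1),  |v_rel|² = 82;  v_rel·d = (-9)·(16) + (1)·(-6) = -150
82·t² + 300·t + 36 = 0  ⇒  m = (-150)² − 82·36 = 19548
m = 19548 > 0,  v_rel·d = -150 < 0  ⇒  outside

inside=no margin=19548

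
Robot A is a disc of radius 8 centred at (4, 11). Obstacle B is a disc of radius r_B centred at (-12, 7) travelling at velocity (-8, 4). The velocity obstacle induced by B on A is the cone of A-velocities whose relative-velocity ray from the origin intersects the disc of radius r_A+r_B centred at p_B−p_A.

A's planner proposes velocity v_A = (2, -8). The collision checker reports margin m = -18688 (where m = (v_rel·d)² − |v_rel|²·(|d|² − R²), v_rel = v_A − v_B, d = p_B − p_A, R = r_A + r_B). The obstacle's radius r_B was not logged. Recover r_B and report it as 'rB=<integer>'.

m = -18688
d = (-16, -4);  v_rel = (10, -12),  |v_rel|² = 244
v_rel×d = (10)·(-4) − (-12)·(-16) = -232
since m = R²·244 − (-232)²:  R² = (53824 + -18688) / 244 = 144
R = √144 = 12  ⇒  r_B = 12 − 8 = 4

rB=4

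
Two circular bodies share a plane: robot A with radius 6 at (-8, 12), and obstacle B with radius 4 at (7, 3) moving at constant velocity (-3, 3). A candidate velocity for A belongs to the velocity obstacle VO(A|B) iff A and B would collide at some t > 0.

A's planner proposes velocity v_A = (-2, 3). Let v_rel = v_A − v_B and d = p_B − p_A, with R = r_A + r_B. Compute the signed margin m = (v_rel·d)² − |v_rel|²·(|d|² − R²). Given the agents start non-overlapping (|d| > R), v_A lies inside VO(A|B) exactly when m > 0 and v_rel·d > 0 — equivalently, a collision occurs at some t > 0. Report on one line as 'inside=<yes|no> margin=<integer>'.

d = (15, -9),  |d|² = 306;  R = 6+4 = 10,  c = 306−10² = 206
v_rel = (1, 0),  |v_rel|² = 1;  v_rel·d = (1)·(15) + (0)·(-9) = 15
1·t² − 30·t + 206 = 0  ⇒  m = 15² − 1·206 = 19
m = 19 > 0,  v_rel·d = 15 > 0  ⇒  inside

inside=yes margin=19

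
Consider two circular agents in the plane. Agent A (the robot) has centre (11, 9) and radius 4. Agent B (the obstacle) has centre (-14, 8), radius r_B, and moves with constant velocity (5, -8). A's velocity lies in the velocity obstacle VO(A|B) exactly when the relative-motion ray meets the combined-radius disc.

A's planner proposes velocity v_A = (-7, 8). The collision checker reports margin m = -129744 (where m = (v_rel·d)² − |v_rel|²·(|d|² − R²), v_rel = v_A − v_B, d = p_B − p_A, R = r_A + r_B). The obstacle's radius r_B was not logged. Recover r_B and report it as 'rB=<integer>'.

m = -129744
d = (-25, -1);  v_rel = (-12, 16),  |v_rel|² = 400
v_rel×d = (-12)·(-1) − (16)·(-25) = 412
since m = R²·400 − 412²:  R² = (169744 + -129744) / 400 = 100
R = √100 = 10  ⇒  r_B = 10 − 4 = 6

rB=6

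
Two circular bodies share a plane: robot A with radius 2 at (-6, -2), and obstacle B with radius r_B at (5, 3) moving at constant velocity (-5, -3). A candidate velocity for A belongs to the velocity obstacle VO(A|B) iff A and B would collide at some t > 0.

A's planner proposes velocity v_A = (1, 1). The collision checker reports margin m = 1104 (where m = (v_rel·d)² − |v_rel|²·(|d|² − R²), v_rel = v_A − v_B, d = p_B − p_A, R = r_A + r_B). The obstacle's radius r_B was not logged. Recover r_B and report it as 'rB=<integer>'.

m = 1104
d = (11, 5);  v_rel = (6, 4),  |v_rel|² = 52
v_rel×d = (6)·(5) − (4)·(11) = -14
since m = R²·52 − (-14)²:  R² = (196 + 1104) / 52 = 25
R = √25 = 5  ⇒  r_B = 5 − 2 = 3

rB=3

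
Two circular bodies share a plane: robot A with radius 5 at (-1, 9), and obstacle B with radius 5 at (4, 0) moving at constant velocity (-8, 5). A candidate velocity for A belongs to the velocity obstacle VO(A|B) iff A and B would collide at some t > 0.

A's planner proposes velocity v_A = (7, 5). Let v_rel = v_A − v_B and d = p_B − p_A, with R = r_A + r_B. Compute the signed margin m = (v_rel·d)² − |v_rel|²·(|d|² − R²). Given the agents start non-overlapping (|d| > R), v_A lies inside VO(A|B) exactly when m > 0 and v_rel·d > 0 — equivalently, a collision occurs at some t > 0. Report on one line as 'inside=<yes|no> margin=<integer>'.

d = (5, -9),  |d|² = 106;  R = 5+5 = 10,  c = 106−10² = 6
v_rel = (15, 0),  |v_rel|² = 225;  v_rel·d = (15)·(5) + (0)·(-9) = 75
225·t² − 150·t + 6 = 0  ⇒  m = 75² − 225·6 = 4275
m = 4275 > 0,  v_rel·d = 75 > 0  ⇒  inside

inside=yes margin=4275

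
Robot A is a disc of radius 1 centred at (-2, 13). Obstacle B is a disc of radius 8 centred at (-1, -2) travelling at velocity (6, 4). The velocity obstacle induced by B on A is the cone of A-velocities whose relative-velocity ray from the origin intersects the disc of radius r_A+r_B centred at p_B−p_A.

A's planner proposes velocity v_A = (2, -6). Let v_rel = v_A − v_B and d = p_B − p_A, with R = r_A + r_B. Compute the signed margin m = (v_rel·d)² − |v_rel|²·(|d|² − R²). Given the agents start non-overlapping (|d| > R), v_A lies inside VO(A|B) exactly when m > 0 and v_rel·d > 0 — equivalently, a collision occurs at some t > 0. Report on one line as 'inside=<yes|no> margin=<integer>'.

d = (1, -15),  |d|² = 226;  R = 1+8 = 9,  c = 226−9² = 145
v_rel = (-4, -10),  |v_rel|² = 116;  v_rel·d = (-4)·(1) + (-10)·(-15) = 146
116·t² − 292·t + 145 = 0  ⇒  m = 146² − 116·145 = 4496
m = 4496 > 0,  v_rel·d = 146 > 0  ⇒  inside

inside=yes margin=4496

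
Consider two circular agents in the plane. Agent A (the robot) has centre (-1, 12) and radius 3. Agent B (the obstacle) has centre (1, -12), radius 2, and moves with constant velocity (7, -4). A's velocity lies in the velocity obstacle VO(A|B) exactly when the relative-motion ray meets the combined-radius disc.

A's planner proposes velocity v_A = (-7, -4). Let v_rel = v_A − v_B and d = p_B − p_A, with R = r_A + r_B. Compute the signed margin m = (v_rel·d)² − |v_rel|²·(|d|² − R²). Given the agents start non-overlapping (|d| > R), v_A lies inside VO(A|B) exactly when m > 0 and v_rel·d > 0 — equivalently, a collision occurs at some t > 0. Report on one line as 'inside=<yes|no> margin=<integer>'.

d = (2, -24),  |d|² = 580;  R = 3+2 = 5,  c = 580−5² = 555
v_rel = (-14, 0),  |v_rel|² = 196;  v_rel·d = (-14)·(2) + (0)·(-24) = -28
196·t² + 56·t + 555 = 0  ⇒  m = (-28)² − 196·555 = -107996
m = -107996 < 0,  v_rel·d = -28 < 0  ⇒  outside

inside=no margin=-107996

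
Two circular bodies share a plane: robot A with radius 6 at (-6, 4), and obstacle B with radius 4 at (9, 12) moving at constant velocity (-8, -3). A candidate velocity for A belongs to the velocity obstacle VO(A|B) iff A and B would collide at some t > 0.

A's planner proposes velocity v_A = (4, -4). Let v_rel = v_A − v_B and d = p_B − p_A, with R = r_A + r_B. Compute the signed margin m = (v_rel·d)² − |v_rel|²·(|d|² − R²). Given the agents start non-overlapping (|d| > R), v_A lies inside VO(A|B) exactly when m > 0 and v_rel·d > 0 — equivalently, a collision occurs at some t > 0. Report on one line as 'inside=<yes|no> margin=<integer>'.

d = (15, 8),  |d|² = 289;  R = 6+4 = 10,  c = 289−10² = 189
v_rel = (12, -1),  |v_rel|² = 145;  v_rel·d = (12)·(15) + (-1)·(8) = 172
145·t² − 344·t + 189 = 0  ⇒  m = 172² − 145·189 = 2179
m = 2179 > 0,  v_rel·d = 172 > 0  ⇒  inside

inside=yes margin=2179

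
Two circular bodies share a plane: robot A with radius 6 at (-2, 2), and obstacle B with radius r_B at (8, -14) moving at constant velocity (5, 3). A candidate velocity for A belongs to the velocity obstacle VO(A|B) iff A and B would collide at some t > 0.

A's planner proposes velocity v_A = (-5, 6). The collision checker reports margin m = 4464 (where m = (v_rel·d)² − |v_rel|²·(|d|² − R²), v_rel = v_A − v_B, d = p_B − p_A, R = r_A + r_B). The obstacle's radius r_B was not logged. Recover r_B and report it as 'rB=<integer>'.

m = 4464
d = (10, -16);  v_rel = (-10, 3),  |v_rel|² = 109
v_rel×d = (-10)·(-16) − (3)·(10) = 130
since m = R²·109 − 130²:  R² = (16900 + 4464) / 109 = 196
R = √196 = 14  ⇒  r_B = 14 − 6 = 8

rB=8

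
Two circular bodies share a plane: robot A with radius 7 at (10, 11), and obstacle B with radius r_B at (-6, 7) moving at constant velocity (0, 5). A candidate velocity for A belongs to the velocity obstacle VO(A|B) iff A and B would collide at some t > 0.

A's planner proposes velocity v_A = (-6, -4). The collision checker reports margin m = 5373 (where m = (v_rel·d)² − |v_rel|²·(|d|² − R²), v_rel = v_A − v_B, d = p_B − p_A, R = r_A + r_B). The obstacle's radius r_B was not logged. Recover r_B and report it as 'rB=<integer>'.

m = 5373
d = (-16, -4);  v_rel = (-6, -9),  |v_rel|² = 117
v_rel×d = (-6)·(-4) − (-9)·(-16) = -120
since m = R²·117 − (-120)²:  R² = (14400 + 5373) / 117 = 169
R = √169 = 13  ⇒  r_B = 13 − 7 = 6

rB=6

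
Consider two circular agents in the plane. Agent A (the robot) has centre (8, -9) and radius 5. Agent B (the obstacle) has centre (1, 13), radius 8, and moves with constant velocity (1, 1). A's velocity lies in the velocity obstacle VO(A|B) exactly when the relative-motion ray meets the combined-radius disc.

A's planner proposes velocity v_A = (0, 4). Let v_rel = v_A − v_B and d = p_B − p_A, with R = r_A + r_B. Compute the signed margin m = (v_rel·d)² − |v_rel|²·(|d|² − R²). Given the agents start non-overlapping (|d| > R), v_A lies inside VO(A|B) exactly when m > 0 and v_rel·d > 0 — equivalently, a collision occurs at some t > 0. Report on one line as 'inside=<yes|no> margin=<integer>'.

d = (-7, 22),  |d|² = 533;  R = 5+8 = 13,  c = 533−13² = 364
v_rel = (-1, 3),  |v_rel|² = 10;  v_rel·d = (-1)·(-7) + (3)·(22) = 73
10·t² − 146·t + 364 = 0  ⇒  m = 73² − 10·364 = 1689
m = 1689 > 0,  v_rel·d = 73 > 0  ⇒  inside

inside=yes margin=1689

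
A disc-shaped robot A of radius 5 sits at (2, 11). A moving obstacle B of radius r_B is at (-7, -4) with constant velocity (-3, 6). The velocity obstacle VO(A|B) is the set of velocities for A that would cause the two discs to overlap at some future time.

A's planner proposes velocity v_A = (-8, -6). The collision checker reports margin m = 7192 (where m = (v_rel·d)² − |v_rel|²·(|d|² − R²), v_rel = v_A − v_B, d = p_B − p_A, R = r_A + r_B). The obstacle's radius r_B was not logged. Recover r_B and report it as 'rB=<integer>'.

m = 7192
d = (-9, -15);  v_rel = (-5, -12),  |v_rel|² = 169
v_rel×d = (-5)·(-15) − (-12)·(-9) = -33
since m = R²·169 − (-33)²:  R² = (1089 + 7192) / 169 = 49
R = √49 = 7  ⇒  r_B = 7 − 5 = 2

rB=2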